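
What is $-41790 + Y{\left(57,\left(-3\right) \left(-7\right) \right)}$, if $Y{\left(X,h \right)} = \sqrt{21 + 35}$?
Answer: $-41790 + 2 \sqrt{14} \approx -41783.0$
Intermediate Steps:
$Y{\left(X,h \right)} = 2 \sqrt{14}$ ($Y{\left(X,h \right)} = \sqrt{56} = 2 \sqrt{14}$)
$-41790 + Y{\left(57,\left(-3\right) \left(-7\right) \right)} = -41790 + 2 \sqrt{14}$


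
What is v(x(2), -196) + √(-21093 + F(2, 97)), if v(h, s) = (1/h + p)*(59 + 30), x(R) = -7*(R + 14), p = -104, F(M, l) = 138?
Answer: -1036761/112 + I*√20955 ≈ -9256.8 + 144.76*I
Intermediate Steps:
x(R) = -98 - 7*R (x(R) = -7*(14 + R) = -98 - 7*R)
v(h, s) = -9256 + 89/h (v(h, s) = (1/h - 104)*(59 + 30) = (-104 + 1/h)*89 = -9256 + 89/h)
v(x(2), -196) + √(-21093 + F(2, 97)) = (-9256 + 89/(-98 - 7*2)) + √(-21093 + 138) = (-9256 + 89/(-98 - 14)) + √(-20955) = (-9256 + 89/(-112)) + I*√20955 = (-9256 + 89*(-1/112)) + I*√20955 = (-9256 - 89/112) + I*√20955 = -1036761/112 + I*√20955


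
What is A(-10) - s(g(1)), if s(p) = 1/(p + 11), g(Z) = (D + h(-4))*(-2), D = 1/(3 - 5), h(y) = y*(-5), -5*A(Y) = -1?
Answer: 33/140 ≈ 0.23571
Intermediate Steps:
A(Y) = 1/5 (A(Y) = -1/5*(-1) = 1/5)
h(y) = -5*y
D = -1/2 (D = 1/(-2) = -1/2 ≈ -0.50000)
g(Z) = -39 (g(Z) = (-1/2 - 5*(-4))*(-2) = (-1/2 + 20)*(-2) = (39/2)*(-2) = -39)
s(p) = 1/(11 + p)
A(-10) - s(g(1)) = 1/5 - 1/(11 - 39) = 1/5 - 1/(-28) = 1/5 - 1*(-1/28) = 1/5 + 1/28 = 33/140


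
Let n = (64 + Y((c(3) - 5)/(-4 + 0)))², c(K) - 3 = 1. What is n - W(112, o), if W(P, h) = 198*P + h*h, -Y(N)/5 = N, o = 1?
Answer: -291831/16 ≈ -18239.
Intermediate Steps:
c(K) = 4 (c(K) = 3 + 1 = 4)
Y(N) = -5*N
W(P, h) = h² + 198*P (W(P, h) = 198*P + h² = h² + 198*P)
n = 63001/16 (n = (64 - 5*(4 - 5)/(-4 + 0))² = (64 - (-5)/(-4))² = (64 - (-5)*(-1)/4)² = (64 - 5*¼)² = (64 - 5/4)² = (251/4)² = 63001/16 ≈ 3937.6)
n - W(112, o) = 63001/16 - (1² + 198*112) = 63001/16 - (1 + 22176) = 63001/16 - 1*22177 = 63001/16 - 22177 = -291831/16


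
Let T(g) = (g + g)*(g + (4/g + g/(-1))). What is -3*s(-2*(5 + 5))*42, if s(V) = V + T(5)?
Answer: 1512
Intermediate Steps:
T(g) = 8 (T(g) = (2*g)*(g + (4/g + g*(-1))) = (2*g)*(g + (4/g - g)) = (2*g)*(g + (-g + 4/g)) = (2*g)*(4/g) = 8)
s(V) = 8 + V (s(V) = V + 8 = 8 + V)
-3*s(-2*(5 + 5))*42 = -3*(8 - 2*(5 + 5))*42 = -3*(8 - 2*10)*42 = -3*(8 - 20)*42 = -3*(-12)*42 = 36*42 = 1512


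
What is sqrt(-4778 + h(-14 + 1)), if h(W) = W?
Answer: I*sqrt(4791) ≈ 69.217*I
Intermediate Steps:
sqrt(-4778 + h(-14 + 1)) = sqrt(-4778 + (-14 + 1)) = sqrt(-4778 - 13) = sqrt(-4791) = I*sqrt(4791)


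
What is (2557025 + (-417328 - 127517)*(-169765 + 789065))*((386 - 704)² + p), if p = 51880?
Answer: -51626602255480900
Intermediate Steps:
(2557025 + (-417328 - 127517)*(-169765 + 789065))*((386 - 704)² + p) = (2557025 + (-417328 - 127517)*(-169765 + 789065))*((386 - 704)² + 51880) = (2557025 - 544845*619300)*((-318)² + 51880) = (2557025 - 337422508500)*(101124 + 51880) = -337419951475*153004 = -51626602255480900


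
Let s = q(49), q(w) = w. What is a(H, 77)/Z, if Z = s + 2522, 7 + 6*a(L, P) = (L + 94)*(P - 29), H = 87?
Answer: 8681/15426 ≈ 0.56275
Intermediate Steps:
a(L, P) = -7/6 + (-29 + P)*(94 + L)/6 (a(L, P) = -7/6 + ((L + 94)*(P - 29))/6 = -7/6 + ((94 + L)*(-29 + P))/6 = -7/6 + ((-29 + P)*(94 + L))/6 = -7/6 + (-29 + P)*(94 + L)/6)
s = 49
Z = 2571 (Z = 49 + 2522 = 2571)
a(H, 77)/Z = (-911/2 - 29/6*87 + (47/3)*77 + (⅙)*87*77)/2571 = (-911/2 - 841/2 + 3619/3 + 2233/2)*(1/2571) = (8681/6)*(1/2571) = 8681/15426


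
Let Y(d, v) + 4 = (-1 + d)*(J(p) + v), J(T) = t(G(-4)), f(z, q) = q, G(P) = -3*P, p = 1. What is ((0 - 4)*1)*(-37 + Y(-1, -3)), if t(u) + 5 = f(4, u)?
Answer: 196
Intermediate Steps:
t(u) = -5 + u
J(T) = 7 (J(T) = -5 - 3*(-4) = -5 + 12 = 7)
Y(d, v) = -4 + (-1 + d)*(7 + v)
((0 - 4)*1)*(-37 + Y(-1, -3)) = ((0 - 4)*1)*(-37 + (-11 - 1*(-3) + 7*(-1) - 1*(-3))) = (-4*1)*(-37 + (-11 + 3 - 7 + 3)) = -4*(-37 - 12) = -4*(-49) = 196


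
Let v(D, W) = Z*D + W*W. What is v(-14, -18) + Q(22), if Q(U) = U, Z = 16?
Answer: 122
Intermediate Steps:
v(D, W) = W**2 + 16*D (v(D, W) = 16*D + W*W = 16*D + W**2 = W**2 + 16*D)
v(-14, -18) + Q(22) = ((-18)**2 + 16*(-14)) + 22 = (324 - 224) + 22 = 100 + 22 = 122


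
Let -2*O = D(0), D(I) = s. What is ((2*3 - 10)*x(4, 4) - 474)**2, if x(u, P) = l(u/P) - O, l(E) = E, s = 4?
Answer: 236196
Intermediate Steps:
D(I) = 4
O = -2 (O = -1/2*4 = -2)
x(u, P) = 2 + u/P (x(u, P) = u/P - 1*(-2) = u/P + 2 = 2 + u/P)
((2*3 - 10)*x(4, 4) - 474)**2 = ((2*3 - 10)*(2 + 4/4) - 474)**2 = ((6 - 10)*(2 + 4*(1/4)) - 474)**2 = (-4*(2 + 1) - 474)**2 = (-4*3 - 474)**2 = (-12 - 474)**2 = (-486)**2 = 236196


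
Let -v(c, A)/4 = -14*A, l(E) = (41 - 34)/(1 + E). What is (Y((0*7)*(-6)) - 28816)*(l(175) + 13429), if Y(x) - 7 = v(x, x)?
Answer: -6190035309/16 ≈ -3.8688e+8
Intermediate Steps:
l(E) = 7/(1 + E)
v(c, A) = 56*A (v(c, A) = -(-56)*A = 56*A)
Y(x) = 7 + 56*x
(Y((0*7)*(-6)) - 28816)*(l(175) + 13429) = ((7 + 56*((0*7)*(-6))) - 28816)*(7/(1 + 175) + 13429) = ((7 + 56*(0*(-6))) - 28816)*(7/176 + 13429) = ((7 + 56*0) - 28816)*(7*(1/176) + 13429) = ((7 + 0) - 28816)*(7/176 + 13429) = (7 - 28816)*(2363511/176) = -28809*2363511/176 = -6190035309/16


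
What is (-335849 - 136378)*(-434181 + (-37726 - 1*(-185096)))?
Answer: 135439898097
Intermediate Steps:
(-335849 - 136378)*(-434181 + (-37726 - 1*(-185096))) = -472227*(-434181 + (-37726 + 185096)) = -472227*(-434181 + 147370) = -472227*(-286811) = 135439898097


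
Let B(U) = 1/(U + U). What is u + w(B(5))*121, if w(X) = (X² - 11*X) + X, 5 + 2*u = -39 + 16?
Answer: -13379/100 ≈ -133.79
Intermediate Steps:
u = -14 (u = -5/2 + (-39 + 16)/2 = -5/2 + (½)*(-23) = -5/2 - 23/2 = -14)
B(U) = 1/(2*U)
w(X) = X² - 10*X
u + w(B(5))*121 = -14 + (((½)/5)*(-10 + (½)/5))*121 = -14 + (((½)*(⅕))*(-10 + (½)*(⅕)))*121 = -14 + ((-10 + ⅒)/10)*121 = -14 + ((⅒)*(-99/10))*121 = -14 - 99/100*121 = -14 - 11979/100 = -13379/100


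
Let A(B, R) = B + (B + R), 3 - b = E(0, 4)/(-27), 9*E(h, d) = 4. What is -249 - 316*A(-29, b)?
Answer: 4161569/243 ≈ 17126.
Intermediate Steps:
E(h, d) = 4/9 (E(h, d) = (⅑)*4 = 4/9)
b = 733/243 (b = 3 - 4/(9*(-27)) = 3 - 4*(-1)/(9*27) = 3 - 1*(-4/243) = 3 + 4/243 = 733/243 ≈ 3.0165)
A(B, R) = R + 2*B
-249 - 316*A(-29, b) = -249 - 316*(733/243 + 2*(-29)) = -249 - 316*(733/243 - 58) = -249 - 316*(-13361/243) = -249 + 4222076/243 = 4161569/243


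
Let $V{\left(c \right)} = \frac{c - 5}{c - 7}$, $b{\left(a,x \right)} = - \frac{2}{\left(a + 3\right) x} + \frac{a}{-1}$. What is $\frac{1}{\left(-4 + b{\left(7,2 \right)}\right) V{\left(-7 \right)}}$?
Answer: $- \frac{35}{333} \approx -0.10511$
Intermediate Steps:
$b{\left(a,x \right)} = - a - \frac{2}{x \left(3 + a\right)}$ ($b{\left(a,x \right)} = - \frac{2}{\left(3 + a\right) x} + a \left(-1\right) = - \frac{2}{x \left(3 + a\right)} - a = - a - \frac{2}{x \left(3 + a\right)}$)
$V{\left(c \right)} = \frac{-5 + c}{-7 + c}$
$\frac{1}{\left(-4 + b{\left(7,2 \right)}\right) V{\left(-7 \right)}} = \frac{1}{\left(-4 + \frac{-2 - 2 \cdot 7^{2} - 21 \cdot 2}{2 \left(3 + 7\right)}\right) \frac{-5 - 7}{-7 - 7}} = \frac{1}{\left(-4 + \frac{-2 - 2 \cdot 49 - 42}{2 \cdot 10}\right) \frac{1}{-14} \left(-12\right)} = \frac{1}{\left(-4 + \frac{1}{2} \cdot \frac{1}{10} \left(-2 - 98 - 42\right)\right) \left(\left(- \frac{1}{14}\right) \left(-12\right)\right)} = \frac{1}{\left(-4 + \frac{1}{2} \cdot \frac{1}{10} \left(-142\right)\right) \frac{6}{7}} = \frac{1}{\left(-4 - \frac{71}{10}\right) \frac{6}{7}} = \frac{1}{\left(- \frac{111}{10}\right) \frac{6}{7}} = \frac{1}{- \frac{333}{35}} = - \frac{35}{333}$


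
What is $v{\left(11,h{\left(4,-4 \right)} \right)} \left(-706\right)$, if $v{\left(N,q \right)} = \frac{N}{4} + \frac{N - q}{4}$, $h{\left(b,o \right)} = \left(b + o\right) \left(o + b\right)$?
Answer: $-3883$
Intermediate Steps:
$h{\left(b,o \right)} = \left(b + o\right)^{2}$ ($h{\left(b,o \right)} = \left(b + o\right) \left(b + o\right) = \left(b + o\right)^{2}$)
$v{\left(N,q \right)} = \frac{N}{2} - \frac{q}{4}$ ($v{\left(N,q \right)} = N \frac{1}{4} + \left(N - q\right) \frac{1}{4} = \frac{N}{4} + \left(- \frac{q}{4} + \frac{N}{4}\right) = \frac{N}{2} - \frac{q}{4}$)
$v{\left(11,h{\left(4,-4 \right)} \right)} \left(-706\right) = \left(\frac{1}{2} \cdot 11 - \frac{\left(4 - 4\right)^{2}}{4}\right) \left(-706\right) = \left(\frac{11}{2} - \frac{0^{2}}{4}\right) \left(-706\right) = \left(\frac{11}{2} - 0\right) \left(-706\right) = \left(\frac{11}{2} + 0\right) \left(-706\right) = \frac{11}{2} \left(-706\right) = -3883$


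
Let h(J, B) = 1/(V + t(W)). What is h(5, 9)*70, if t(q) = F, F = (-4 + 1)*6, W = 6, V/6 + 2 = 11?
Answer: 35/18 ≈ 1.9444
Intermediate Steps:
V = 54 (V = -12 + 6*11 = -12 + 66 = 54)
F = -18 (F = -3*6 = -18)
t(q) = -18
h(J, B) = 1/36 (h(J, B) = 1/(54 - 18) = 1/36)
h(5, 9)*70 = (1/36)*70 = 35/18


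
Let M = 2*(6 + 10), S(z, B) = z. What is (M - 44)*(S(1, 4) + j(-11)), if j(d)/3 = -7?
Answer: 240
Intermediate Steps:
j(d) = -21 (j(d) = 3*(-7) = -21)
M = 32 (M = 2*16 = 32)
(M - 44)*(S(1, 4) + j(-11)) = (32 - 44)*(1 - 21) = -12*(-20) = 240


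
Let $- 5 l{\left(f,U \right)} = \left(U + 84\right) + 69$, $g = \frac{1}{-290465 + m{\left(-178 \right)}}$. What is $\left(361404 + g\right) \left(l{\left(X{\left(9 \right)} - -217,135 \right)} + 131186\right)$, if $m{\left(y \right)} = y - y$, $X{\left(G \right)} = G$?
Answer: $\frac{68826158509300478}{1452325} \approx 4.739 \cdot 10^{10}$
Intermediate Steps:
$m{\left(y \right)} = 0$
$g = - \frac{1}{290465}$ ($g = \frac{1}{-290465 + 0} = \frac{1}{-290465} = - \frac{1}{290465} \approx -3.4428 \cdot 10^{-6}$)
$l{\left(f,U \right)} = - \frac{153}{5} - \frac{U}{5}$ ($l{\left(f,U \right)} = - \frac{\left(U + 84\right) + 69}{5} = - \frac{\left(84 + U\right) + 69}{5} = - \frac{153 + U}{5} = - \frac{153}{5} - \frac{U}{5}$)
$\left(361404 + g\right) \left(l{\left(X{\left(9 \right)} - -217,135 \right)} + 131186\right) = \left(361404 - \frac{1}{290465}\right) \left(\left(- \frac{153}{5} - 27\right) + 131186\right) = \frac{104975212859 \left(\left(- \frac{153}{5} - 27\right) + 131186\right)}{290465} = \frac{104975212859 \left(- \frac{288}{5} + 131186\right)}{290465} = \frac{104975212859}{290465} \cdot \frac{655642}{5} = \frac{68826158509300478}{1452325}$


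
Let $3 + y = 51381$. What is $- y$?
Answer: $-51378$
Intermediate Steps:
$y = 51378$ ($y = -3 + 51381 = 51378$)
$- y = \left(-1\right) 51378 = -51378$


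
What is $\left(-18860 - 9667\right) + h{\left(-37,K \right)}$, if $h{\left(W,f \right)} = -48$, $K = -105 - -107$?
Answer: $-28575$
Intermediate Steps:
$K = 2$ ($K = -105 + 107 = 2$)
$\left(-18860 - 9667\right) + h{\left(-37,K \right)} = \left(-18860 - 9667\right) - 48 = -28527 - 48 = -28575$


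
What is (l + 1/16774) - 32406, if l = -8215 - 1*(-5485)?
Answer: -589371263/16774 ≈ -35136.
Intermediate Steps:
l = -2730 (l = -8215 + 5485 = -2730)
(l + 1/16774) - 32406 = (-2730 + 1/16774) - 32406 = -45793019/16774 - 32406 = -589371263/16774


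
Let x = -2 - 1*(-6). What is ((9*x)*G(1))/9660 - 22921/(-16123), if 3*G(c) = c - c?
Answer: 22921/16123 ≈ 1.4216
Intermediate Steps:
x = 4 (x = -2 + 6 = 4)
G(c) = 0 (G(c) = (c - c)/3 = (⅓)*0 = 0)
((9*x)*G(1))/9660 - 22921/(-16123) = ((9*4)*0)/9660 - 22921/(-16123) = (36*0)*(1/9660) - 22921*(-1/16123) = 0*(1/9660) + 22921/16123 = 0 + 22921/16123 = 22921/16123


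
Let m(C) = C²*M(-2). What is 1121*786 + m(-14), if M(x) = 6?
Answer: 882282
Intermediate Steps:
m(C) = 6*C² (m(C) = C²*6 = 6*C²)
1121*786 + m(-14) = 1121*786 + 6*(-14)² = 881106 + 6*196 = 881106 + 1176 = 882282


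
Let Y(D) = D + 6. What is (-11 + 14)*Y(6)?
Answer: 36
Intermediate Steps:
Y(D) = 6 + D
(-11 + 14)*Y(6) = (-11 + 14)*(6 + 6) = 3*12 = 36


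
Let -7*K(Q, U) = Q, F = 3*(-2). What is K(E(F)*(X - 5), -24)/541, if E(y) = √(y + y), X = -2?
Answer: 2*I*√3/541 ≈ 0.0064031*I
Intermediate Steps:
F = -6
E(y) = √2*√y (E(y) = √(2*y) = √2*√y)
K(Q, U) = -Q/7
K(E(F)*(X - 5), -24)/541 = -√2*√(-6)*(-2 - 5)/7/541 = -√2*(I*√6)*(-7)/7*(1/541) = -2*I*√3*(-7)/7*(1/541) = -(-2)*I*√3*(1/541) = (2*I*√3)*(1/541) = 2*I*√3/541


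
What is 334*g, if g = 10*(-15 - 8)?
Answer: -76820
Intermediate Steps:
g = -230 (g = 10*(-23) = -230)
334*g = 334*(-230) = -76820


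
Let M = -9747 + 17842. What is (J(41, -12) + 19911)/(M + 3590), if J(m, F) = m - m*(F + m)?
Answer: 18763/11685 ≈ 1.6057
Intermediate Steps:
M = 8095
J(m, F) = m - m*(F + m)
(J(41, -12) + 19911)/(M + 3590) = (41*(1 - 1*(-12) - 1*41) + 19911)/(8095 + 3590) = (41*(1 + 12 - 41) + 19911)/11685 = (41*(-28) + 19911)*(1/11685) = (-1148 + 19911)*(1/11685) = 18763*(1/11685) = 18763/11685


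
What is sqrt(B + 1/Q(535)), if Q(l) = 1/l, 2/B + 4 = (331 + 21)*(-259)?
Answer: sqrt(1111774571274)/45586 ≈ 23.130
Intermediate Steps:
B = -1/45586 (B = 2/(-4 + (331 + 21)*(-259)) = 2/(-4 + 352*(-259)) = 2/(-4 - 91168) = 2/(-91172) = 2*(-1/91172) = -1/45586 ≈ -2.1937e-5)
sqrt(B + 1/Q(535)) = sqrt(-1/45586 + 1/(1/535)) = sqrt(-1/45586 + 535) = sqrt(24388509/45586) = sqrt(1111774571274)/45586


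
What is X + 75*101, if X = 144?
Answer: 7719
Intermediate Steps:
X + 75*101 = 144 + 75*101 = 144 + 7575 = 7719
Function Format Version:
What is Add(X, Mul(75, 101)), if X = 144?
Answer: 7719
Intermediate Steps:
Add(X, Mul(75, 101)) = Add(144, Mul(75, 101)) = Add(144, 7575) = 7719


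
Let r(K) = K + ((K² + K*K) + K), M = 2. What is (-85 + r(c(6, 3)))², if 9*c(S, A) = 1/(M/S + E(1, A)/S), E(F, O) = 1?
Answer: 46799281/6561 ≈ 7133.0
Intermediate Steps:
c(S, A) = S/27 (c(S, A) = 1/(9*(2/S + 1/S)) = 1/(9*((3/S))) = (S/3)/9 = S/27)
r(K) = 2*K + 2*K² (r(K) = K + ((K² + K²) + K) = K + (2*K² + K) = K + (K + 2*K²) = 2*K + 2*K²)
(-85 + r(c(6, 3)))² = (-85 + 2*((1/27)*6)*(1 + (1/27)*6))² = (-85 + 2*(2/9)*(1 + 2/9))² = (-85 + 2*(2/9)*(11/9))² = (-85 + 44/81)² = (-6841/81)² = 46799281/6561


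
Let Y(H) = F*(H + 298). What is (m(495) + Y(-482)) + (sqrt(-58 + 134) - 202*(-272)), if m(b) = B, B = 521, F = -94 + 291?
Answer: 19217 + 2*sqrt(19) ≈ 19226.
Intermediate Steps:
F = 197
m(b) = 521
Y(H) = 58706 + 197*H (Y(H) = 197*(H + 298) = 197*(298 + H) = 58706 + 197*H)
(m(495) + Y(-482)) + (sqrt(-58 + 134) - 202*(-272)) = (521 + (58706 + 197*(-482))) + (sqrt(-58 + 134) - 202*(-272)) = (521 + (58706 - 94954)) + (sqrt(76) + 54944) = (521 - 36248) + (2*sqrt(19) + 54944) = -35727 + (54944 + 2*sqrt(19)) = 19217 + 2*sqrt(19)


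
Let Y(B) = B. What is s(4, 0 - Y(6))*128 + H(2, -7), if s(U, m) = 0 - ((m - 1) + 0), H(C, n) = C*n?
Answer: 882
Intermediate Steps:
s(U, m) = 1 - m (s(U, m) = 0 - ((-1 + m) + 0) = 0 - (-1 + m) = 0 + (1 - m) = 1 - m)
s(4, 0 - Y(6))*128 + H(2, -7) = (1 - (0 - 1*6))*128 + 2*(-7) = (1 - (0 - 6))*128 - 14 = (1 - 1*(-6))*128 - 14 = (1 + 6)*128 - 14 = 7*128 - 14 = 896 - 14 = 882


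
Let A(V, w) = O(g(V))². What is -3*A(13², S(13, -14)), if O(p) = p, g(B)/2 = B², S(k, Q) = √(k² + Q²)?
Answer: -9788768652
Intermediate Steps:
S(k, Q) = √(Q² + k²)
g(B) = 2*B²
A(V, w) = 4*V⁴ (A(V, w) = (2*V²)² = 4*V⁴)
-3*A(13², S(13, -14)) = -12*(13²)⁴ = -12*169⁴ = -12*815730721 = -3*3262922884 = -9788768652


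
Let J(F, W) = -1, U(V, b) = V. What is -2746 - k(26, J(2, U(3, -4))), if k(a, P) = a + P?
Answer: -2771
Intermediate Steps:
k(a, P) = P + a
-2746 - k(26, J(2, U(3, -4))) = -2746 - (-1 + 26) = -2746 - 1*25 = -2746 - 25 = -2771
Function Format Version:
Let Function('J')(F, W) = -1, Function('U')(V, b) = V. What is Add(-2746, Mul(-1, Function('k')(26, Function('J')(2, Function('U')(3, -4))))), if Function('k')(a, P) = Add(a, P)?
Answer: -2771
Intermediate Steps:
Function('k')(a, P) = Add(P, a)
Add(-2746, Mul(-1, Function('k')(26, Function('J')(2, Function('U')(3, -4))))) = Add(-2746, Mul(-1, Add(-1, 26))) = Add(-2746, Mul(-1, 25)) = Add(-2746, -25) = -2771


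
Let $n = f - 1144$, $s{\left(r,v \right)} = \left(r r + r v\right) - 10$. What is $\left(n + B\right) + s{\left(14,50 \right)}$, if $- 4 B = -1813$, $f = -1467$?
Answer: $- \frac{5087}{4} \approx -1271.8$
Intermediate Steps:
$s{\left(r,v \right)} = -10 + r^{2} + r v$ ($s{\left(r,v \right)} = \left(r^{2} + r v\right) - 10 = -10 + r^{2} + r v$)
$B = \frac{1813}{4}$ ($B = \left(- \frac{1}{4}\right) \left(-1813\right) = \frac{1813}{4} \approx 453.25$)
$n = -2611$ ($n = -1467 - 1144 = -2611$)
$\left(n + B\right) + s{\left(14,50 \right)} = \left(-2611 + \frac{1813}{4}\right) + \left(-10 + 14^{2} + 14 \cdot 50\right) = - \frac{8631}{4} + \left(-10 + 196 + 700\right) = - \frac{8631}{4} + 886 = - \frac{5087}{4}$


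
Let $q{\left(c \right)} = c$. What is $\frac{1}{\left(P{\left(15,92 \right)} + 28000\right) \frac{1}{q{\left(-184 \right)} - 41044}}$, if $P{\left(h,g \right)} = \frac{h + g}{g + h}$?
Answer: $- \frac{41228}{28001} \approx -1.4724$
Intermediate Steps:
$P{\left(h,g \right)} = 1$ ($P{\left(h,g \right)} = \frac{g + h}{g + h} = 1$)
$\frac{1}{\left(P{\left(15,92 \right)} + 28000\right) \frac{1}{q{\left(-184 \right)} - 41044}} = \frac{1}{\left(1 + 28000\right) \frac{1}{-184 - 41044}} = \frac{1}{28001 \frac{1}{-41228}} = \frac{1}{28001 \left(- \frac{1}{41228}\right)} = \frac{1}{- \frac{28001}{41228}} = - \frac{41228}{28001}$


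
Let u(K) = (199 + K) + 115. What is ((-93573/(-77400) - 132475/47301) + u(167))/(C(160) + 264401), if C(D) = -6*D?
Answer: 195017820097/107164795572600 ≈ 0.0018198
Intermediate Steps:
u(K) = 314 + K
((-93573/(-77400) - 132475/47301) + u(167))/(C(160) + 264401) = ((-93573/(-77400) - 132475/47301) + (314 + 167))/(-6*160 + 264401) = ((-93573*(-1/77400) - 132475*1/47301) + 481)/(-960 + 264401) = ((10397/8600 - 132475/47301) + 481)/263441 = (-647496503/406788600 + 481)*(1/263441) = (195017820097/406788600)*(1/263441) = 195017820097/107164795572600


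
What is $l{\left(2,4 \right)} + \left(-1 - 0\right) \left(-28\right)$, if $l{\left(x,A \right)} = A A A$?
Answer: $92$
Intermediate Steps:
$l{\left(x,A \right)} = A^{3}$ ($l{\left(x,A \right)} = A^{2} A = A^{3}$)
$l{\left(2,4 \right)} + \left(-1 - 0\right) \left(-28\right) = 4^{3} + \left(-1 - 0\right) \left(-28\right) = 64 + \left(-1 + 0\right) \left(-28\right) = 64 - -28 = 64 + 28 = 92$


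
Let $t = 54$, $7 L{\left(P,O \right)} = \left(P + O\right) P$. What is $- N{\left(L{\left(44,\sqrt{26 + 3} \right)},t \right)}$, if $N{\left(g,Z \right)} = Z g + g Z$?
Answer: $- \frac{209088}{7} - \frac{4752 \sqrt{29}}{7} \approx -33526.0$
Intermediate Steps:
$L{\left(P,O \right)} = \frac{P \left(O + P\right)}{7}$ ($L{\left(P,O \right)} = \frac{\left(P + O\right) P}{7} = \frac{\left(O + P\right) P}{7} = \frac{P \left(O + P\right)}{7}$)
$N{\left(g,Z \right)} = 2 Z g$ ($N{\left(g,Z \right)} = Z g + Z g = 2 Z g$)
$- N{\left(L{\left(44,\sqrt{26 + 3} \right)},t \right)} = - 2 \cdot 54 \cdot \frac{1}{7} \cdot 44 \left(\sqrt{26 + 3} + 44\right) = - 2 \cdot 54 \cdot \frac{1}{7} \cdot 44 \left(\sqrt{29} + 44\right) = - 2 \cdot 54 \cdot \frac{1}{7} \cdot 44 \left(44 + \sqrt{29}\right) = - 2 \cdot 54 \left(\frac{1936}{7} + \frac{44 \sqrt{29}}{7}\right) = - (\frac{209088}{7} + \frac{4752 \sqrt{29}}{7}) = - \frac{209088}{7} - \frac{4752 \sqrt{29}}{7}$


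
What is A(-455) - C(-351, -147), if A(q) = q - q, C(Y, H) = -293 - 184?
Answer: 477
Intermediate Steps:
C(Y, H) = -477
A(q) = 0
A(-455) - C(-351, -147) = 0 - 1*(-477) = 0 + 477 = 477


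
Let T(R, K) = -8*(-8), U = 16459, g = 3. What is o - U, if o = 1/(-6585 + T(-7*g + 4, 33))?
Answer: -107329140/6521 ≈ -16459.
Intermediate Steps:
T(R, K) = 64
o = -1/6521 (o = 1/(-6585 + 64) = 1/(-6521) = -1/6521 ≈ -0.00015335)
o - U = -1/6521 - 1*16459 = -1/6521 - 16459 = -107329140/6521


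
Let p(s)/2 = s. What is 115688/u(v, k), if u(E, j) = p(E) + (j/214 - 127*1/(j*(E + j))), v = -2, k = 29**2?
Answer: -17468678141968/10611163 ≈ -1.6463e+6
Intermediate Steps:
k = 841
p(s) = 2*s
u(E, j) = 2*E + j/214 - 127/(j*(E + j)) (u(E, j) = 2*E + (j/214 - 127*1/(j*(E + j))) = 2*E + (j*(1/214) - 127/(j*(E + j))) = 2*E + (j/214 - 127/(j*(E + j))) = 2*E + j/214 - 127/(j*(E + j)))
115688/u(v, k) = 115688/(((1/214)*(-27178 + 841**3 + 428*841*(-2)**2 + 429*(-2)*841**2)/(841*(-2 + 841)))) = 115688/(((1/214)*(1/841)*(-27178 + 594823321 + 428*841*4 + 429*(-2)*707281)/839)) = 115688/(((1/214)*(1/841)*(1/839)*(-27178 + 594823321 + 1439792 - 606847098))) = 115688/(((1/214)*(1/841)*(1/839)*(-10611163))) = 115688/(-10611163/150998186) = 115688*(-150998186/10611163) = -17468678141968/10611163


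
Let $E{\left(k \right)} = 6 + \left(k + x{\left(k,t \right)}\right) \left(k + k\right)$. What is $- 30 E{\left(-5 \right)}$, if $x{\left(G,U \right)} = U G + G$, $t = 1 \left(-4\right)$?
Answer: $2820$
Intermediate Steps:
$t = -4$
$x{\left(G,U \right)} = G + G U$ ($x{\left(G,U \right)} = G U + G = G + G U$)
$E{\left(k \right)} = 6 - 4 k^{2}$ ($E{\left(k \right)} = 6 + \left(k + k \left(1 - 4\right)\right) \left(k + k\right) = 6 + \left(k + k \left(-3\right)\right) 2 k = 6 + \left(k - 3 k\right) 2 k = 6 + - 2 k 2 k = 6 - 4 k^{2}$)
$- 30 E{\left(-5 \right)} = - 30 \left(6 - 4 \left(-5\right)^{2}\right) = - 30 \left(6 - 100\right) = \left(-30\right) \left(-94\right) = 2820$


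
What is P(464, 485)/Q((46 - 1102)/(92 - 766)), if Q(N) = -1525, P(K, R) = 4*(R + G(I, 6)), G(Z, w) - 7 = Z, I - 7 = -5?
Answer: -1976/1525 ≈ -1.2957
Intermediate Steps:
I = 2 (I = 7 - 5 = 2)
G(Z, w) = 7 + Z
P(K, R) = 36 + 4*R (P(K, R) = 4*(R + (7 + 2)) = 4*(R + 9) = 4*(9 + R) = 36 + 4*R)
P(464, 485)/Q((46 - 1102)/(92 - 766)) = (36 + 4*485)/(-1525) = (36 + 1940)*(-1/1525) = 1976*(-1/1525) = -1976/1525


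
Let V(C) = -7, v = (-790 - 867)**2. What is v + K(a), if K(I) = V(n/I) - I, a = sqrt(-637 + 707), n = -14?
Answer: 2745642 - sqrt(70) ≈ 2.7456e+6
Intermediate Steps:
v = 2745649 (v = (-1657)**2 = 2745649)
a = sqrt(70) ≈ 8.3666
K(I) = -7 - I
v + K(a) = 2745649 + (-7 - sqrt(70)) = 2745642 - sqrt(70)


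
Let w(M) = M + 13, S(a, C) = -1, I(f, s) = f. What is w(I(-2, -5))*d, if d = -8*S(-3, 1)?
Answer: 88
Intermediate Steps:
d = 8 (d = -8*(-1) = 8)
w(M) = 13 + M
w(I(-2, -5))*d = (13 - 2)*8 = 11*8 = 88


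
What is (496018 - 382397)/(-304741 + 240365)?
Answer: -113621/64376 ≈ -1.7650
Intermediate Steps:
(496018 - 382397)/(-304741 + 240365) = 113621/(-64376) = 113621*(-1/64376) = -113621/64376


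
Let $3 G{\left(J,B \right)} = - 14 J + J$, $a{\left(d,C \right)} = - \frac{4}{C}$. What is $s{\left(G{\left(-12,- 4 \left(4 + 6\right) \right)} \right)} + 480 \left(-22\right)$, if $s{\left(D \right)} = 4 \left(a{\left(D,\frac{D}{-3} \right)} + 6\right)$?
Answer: $- \frac{136956}{13} \approx -10535.0$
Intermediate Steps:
$G{\left(J,B \right)} = - \frac{13 J}{3}$ ($G{\left(J,B \right)} = \frac{- 14 J + J}{3} = \frac{\left(-13\right) J}{3} = - \frac{13 J}{3}$)
$s{\left(D \right)} = 24 + \frac{48}{D}$ ($s{\left(D \right)} = 4 \left(- \frac{4}{D \frac{1}{-3}} + 6\right) = 4 \left(- \frac{4}{D \left(- \frac{1}{3}\right)} + 6\right) = 4 \left(- \frac{4}{\left(- \frac{1}{3}\right) D} + 6\right) = 4 \left(- 4 \left(- \frac{3}{D}\right) + 6\right) = 4 \left(\frac{12}{D} + 6\right) = 4 \left(6 + \frac{12}{D}\right) = 24 + \frac{48}{D}$)
$s{\left(G{\left(-12,- 4 \left(4 + 6\right) \right)} \right)} + 480 \left(-22\right) = \left(24 + \frac{48}{\left(- \frac{13}{3}\right) \left(-12\right)}\right) + 480 \left(-22\right) = \left(24 + \frac{48}{52}\right) - 10560 = \left(24 + 48 \cdot \frac{1}{52}\right) - 10560 = \left(24 + \frac{12}{13}\right) - 10560 = \frac{324}{13} - 10560 = - \frac{136956}{13}$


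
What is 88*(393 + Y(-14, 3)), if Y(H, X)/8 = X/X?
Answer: 35288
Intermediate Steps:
Y(H, X) = 8 (Y(H, X) = 8*(X/X) = 8*1 = 8)
88*(393 + Y(-14, 3)) = 88*(393 + 8) = 88*401 = 35288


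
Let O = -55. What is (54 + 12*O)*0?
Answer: 0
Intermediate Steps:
(54 + 12*O)*0 = (54 + 12*(-55))*0 = (54 - 660)*0 = -606*0 = 0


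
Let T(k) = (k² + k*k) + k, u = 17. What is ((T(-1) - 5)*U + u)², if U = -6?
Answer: 1681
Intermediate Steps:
T(k) = k + 2*k² (T(k) = (k² + k²) + k = 2*k² + k = k + 2*k²)
((T(-1) - 5)*U + u)² = ((-(1 + 2*(-1)) - 5)*(-6) + 17)² = ((-(1 - 2) - 5)*(-6) + 17)² = ((-1*(-1) - 5)*(-6) + 17)² = ((1 - 5)*(-6) + 17)² = (-4*(-6) + 17)² = (24 + 17)² = 41² = 1681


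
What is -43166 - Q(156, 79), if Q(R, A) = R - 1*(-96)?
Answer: -43418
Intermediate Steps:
Q(R, A) = 96 + R (Q(R, A) = R + 96 = 96 + R)
-43166 - Q(156, 79) = -43166 - (96 + 156) = -43166 - 1*252 = -43166 - 252 = -43418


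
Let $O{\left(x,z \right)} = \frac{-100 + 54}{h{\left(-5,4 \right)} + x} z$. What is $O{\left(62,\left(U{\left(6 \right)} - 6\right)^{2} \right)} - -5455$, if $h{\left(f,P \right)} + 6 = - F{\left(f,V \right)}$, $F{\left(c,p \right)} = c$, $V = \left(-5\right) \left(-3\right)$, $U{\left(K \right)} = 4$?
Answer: $\frac{332571}{61} \approx 5452.0$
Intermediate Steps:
$V = 15$
$h{\left(f,P \right)} = -6 - f$
$O{\left(x,z \right)} = - \frac{46 z}{-1 + x}$ ($O{\left(x,z \right)} = \frac{-100 + 54}{\left(-6 - -5\right) + x} z = - \frac{46}{\left(-6 + 5\right) + x} z = - \frac{46}{-1 + x} z = - \frac{46 z}{-1 + x}$)
$O{\left(62,\left(U{\left(6 \right)} - 6\right)^{2} \right)} - -5455 = - \frac{46 \left(4 - 6\right)^{2}}{-1 + 62} - -5455 = - \frac{46 \left(-2\right)^{2}}{61} + 5455 = \left(-46\right) 4 \cdot \frac{1}{61} + 5455 = - \frac{184}{61} + 5455 = \frac{332571}{61}$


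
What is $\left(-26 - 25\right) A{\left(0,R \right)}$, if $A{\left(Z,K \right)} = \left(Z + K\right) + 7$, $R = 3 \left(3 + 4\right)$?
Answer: $-1428$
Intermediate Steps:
$R = 21$ ($R = 3 \cdot 7 = 21$)
$A{\left(Z,K \right)} = 7 + K + Z$ ($A{\left(Z,K \right)} = \left(K + Z\right) + 7 = 7 + K + Z$)
$\left(-26 - 25\right) A{\left(0,R \right)} = \left(-26 - 25\right) \left(7 + 21 + 0\right) = \left(-51\right) 28 = -1428$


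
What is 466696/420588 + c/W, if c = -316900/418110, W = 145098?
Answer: 802519213231/723236410413 ≈ 1.1096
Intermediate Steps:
c = -31690/41811 (c = -316900*1/418110 = -31690/41811 ≈ -0.75793)
466696/420588 + c/W = 466696/420588 - 31690/41811/145098 = 466696*(1/420588) - 31690/41811*1/145098 = 116674/105147 - 15845/3033346239 = 802519213231/723236410413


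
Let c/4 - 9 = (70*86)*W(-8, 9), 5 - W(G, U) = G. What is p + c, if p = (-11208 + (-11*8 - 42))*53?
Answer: -287838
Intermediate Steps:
W(G, U) = 5 - G
c = 313076 (c = 36 + 4*((70*86)*(5 - 1*(-8))) = 36 + 4*(6020*(5 + 8)) = 36 + 4*(6020*13) = 36 + 4*78260 = 36 + 313040 = 313076)
p = -600914 (p = (-11208 + (-88 - 42))*53 = (-11208 - 130)*53 = -11338*53 = -600914)
p + c = -600914 + 313076 = -287838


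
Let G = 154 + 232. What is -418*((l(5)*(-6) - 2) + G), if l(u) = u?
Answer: -147972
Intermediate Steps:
G = 386
-418*((l(5)*(-6) - 2) + G) = -418*((5*(-6) - 2) + 386) = -418*((-30 - 2) + 386) = -418*(-32 + 386) = -418*354 = -147972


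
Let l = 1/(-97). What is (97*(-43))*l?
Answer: 43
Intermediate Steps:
l = -1/97 ≈ -0.010309
(97*(-43))*l = (97*(-43))*(-1/97) = -4171*(-1/97) = 43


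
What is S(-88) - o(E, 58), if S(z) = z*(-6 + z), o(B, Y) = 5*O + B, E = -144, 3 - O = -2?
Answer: 8391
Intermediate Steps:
O = 5 (O = 3 - 1*(-2) = 3 + 2 = 5)
o(B, Y) = 25 + B (o(B, Y) = 5*5 + B = 25 + B)
S(-88) - o(E, 58) = -88*(-6 - 88) - (25 - 144) = -88*(-94) - 1*(-119) = 8272 + 119 = 8391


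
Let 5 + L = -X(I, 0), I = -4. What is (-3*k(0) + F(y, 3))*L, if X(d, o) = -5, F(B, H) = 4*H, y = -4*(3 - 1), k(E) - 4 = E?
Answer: 0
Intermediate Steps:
k(E) = 4 + E
y = -8 (y = -4*2 = -8)
L = 0 (L = -5 - 1*(-5) = -5 + 5 = 0)
(-3*k(0) + F(y, 3))*L = (-3*(4 + 0) + 4*3)*0 = (-3*4 + 12)*0 = (-12 + 12)*0 = 0*0 = 0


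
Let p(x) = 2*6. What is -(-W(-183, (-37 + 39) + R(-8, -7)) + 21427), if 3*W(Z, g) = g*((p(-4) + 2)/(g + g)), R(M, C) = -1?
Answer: -64274/3 ≈ -21425.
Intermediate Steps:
p(x) = 12
W(Z, g) = 7/3 (W(Z, g) = (g*((12 + 2)/(g + g)))/3 = (g*(14/((2*g))))/3 = (g*(14*(1/(2*g))))/3 = (g*(7/g))/3 = (⅓)*7 = 7/3)
-(-W(-183, (-37 + 39) + R(-8, -7)) + 21427) = -(-1*7/3 + 21427) = -(-7/3 + 21427) = -1*64274/3 = -64274/3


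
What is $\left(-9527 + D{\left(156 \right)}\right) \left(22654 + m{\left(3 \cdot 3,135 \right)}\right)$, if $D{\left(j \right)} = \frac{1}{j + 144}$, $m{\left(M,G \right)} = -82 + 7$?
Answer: $- \frac{64533017321}{300} \approx -2.1511 \cdot 10^{8}$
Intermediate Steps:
$m{\left(M,G \right)} = -75$
$D{\left(j \right)} = \frac{1}{144 + j}$
$\left(-9527 + D{\left(156 \right)}\right) \left(22654 + m{\left(3 \cdot 3,135 \right)}\right) = \left(-9527 + \frac{1}{144 + 156}\right) \left(22654 - 75\right) = \left(-9527 + \frac{1}{300}\right) 22579 = \left(- \frac{2858099}{300}\right) 22579 = - \frac{64533017321}{300}$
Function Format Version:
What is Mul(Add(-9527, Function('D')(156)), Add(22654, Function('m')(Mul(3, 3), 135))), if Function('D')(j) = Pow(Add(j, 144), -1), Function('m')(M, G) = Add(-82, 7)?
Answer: Rational(-64533017321, 300) ≈ -2.1511e+8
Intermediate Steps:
Function('m')(M, G) = -75
Function('D')(j) = Pow(Add(144, j), -1)
Mul(Add(-9527, Function('D')(156)), Add(22654, Function('m')(Mul(3, 3), 135))) = Mul(Add(-9527, Pow(Add(144, 156), -1)), Add(22654, -75)) = Mul(Add(-9527, Pow(300, -1)), 22579) = Mul(Add(-9527, Rational(1, 300)), 22579) = Mul(Rational(-2858099, 300), 22579) = Rational(-64533017321, 300)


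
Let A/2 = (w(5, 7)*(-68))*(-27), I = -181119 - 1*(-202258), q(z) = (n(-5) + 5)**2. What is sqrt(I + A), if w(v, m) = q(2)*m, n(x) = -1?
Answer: sqrt(432403) ≈ 657.57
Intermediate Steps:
q(z) = 16 (q(z) = (-1 + 5)**2 = 4**2 = 16)
I = 21139 (I = -181119 + 202258 = 21139)
w(v, m) = 16*m
A = 411264 (A = 2*(((16*7)*(-68))*(-27)) = 2*((112*(-68))*(-27)) = 2*(-7616*(-27)) = 2*205632 = 411264)
sqrt(I + A) = sqrt(21139 + 411264) = sqrt(432403)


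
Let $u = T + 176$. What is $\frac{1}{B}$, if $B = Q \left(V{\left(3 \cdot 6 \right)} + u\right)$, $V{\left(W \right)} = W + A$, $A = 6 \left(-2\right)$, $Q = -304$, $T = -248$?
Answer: $\frac{1}{20064} \approx 4.984 \cdot 10^{-5}$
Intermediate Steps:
$A = -12$
$V{\left(W \right)} = -12 + W$ ($V{\left(W \right)} = W - 12 = -12 + W$)
$u = -72$ ($u = -248 + 176 = -72$)
$B = 20064$ ($B = - 304 \left(\left(-12 + 3 \cdot 6\right) - 72\right) = - 304 \left(\left(-12 + 18\right) - 72\right) = - 304 \left(6 - 72\right) = \left(-304\right) \left(-66\right) = 20064$)
$\frac{1}{B} = \frac{1}{20064}$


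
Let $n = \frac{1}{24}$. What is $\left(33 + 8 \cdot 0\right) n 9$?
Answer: $\frac{99}{8} \approx 12.375$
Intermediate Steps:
$n = \frac{1}{24} \approx 0.041667$
$\left(33 + 8 \cdot 0\right) n 9 = \left(33 + 8 \cdot 0\right) \frac{1}{24} \cdot 9 = \left(33 + 0\right) \frac{1}{24} \cdot 9 = 33 \cdot \frac{1}{24} \cdot 9 = \frac{11}{8} \cdot 9 = \frac{99}{8}$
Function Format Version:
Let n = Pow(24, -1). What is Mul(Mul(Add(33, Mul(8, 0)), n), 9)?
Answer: Rational(99, 8) ≈ 12.375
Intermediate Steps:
n = Rational(1, 24) ≈ 0.041667
Mul(Mul(Add(33, Mul(8, 0)), n), 9) = Mul(Mul(Add(33, Mul(8, 0)), Rational(1, 24)), 9) = Mul(Mul(Add(33, 0), Rational(1, 24)), 9) = Mul(Mul(33, Rational(1, 24)), 9) = Mul(Rational(11, 8), 9) = Rational(99, 8)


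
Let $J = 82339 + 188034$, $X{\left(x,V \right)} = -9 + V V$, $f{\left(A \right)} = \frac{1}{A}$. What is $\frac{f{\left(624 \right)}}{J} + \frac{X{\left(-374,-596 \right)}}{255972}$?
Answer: $\frac{4993995896303}{3598811712912} \approx 1.3877$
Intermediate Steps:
$X{\left(x,V \right)} = -9 + V^{2}$
$J = 270373$
$\frac{f{\left(624 \right)}}{J} + \frac{X{\left(-374,-596 \right)}}{255972} = \frac{1}{624 \cdot 270373} + \frac{-9 + \left(-596\right)^{2}}{255972} = \frac{1}{624} \cdot \frac{1}{270373} + \left(-9 + 355216\right) \frac{1}{255972} = \frac{1}{168712752} + 355207 \cdot \frac{1}{255972} = \frac{1}{168712752} + \frac{355207}{255972} = \frac{4993995896303}{3598811712912}$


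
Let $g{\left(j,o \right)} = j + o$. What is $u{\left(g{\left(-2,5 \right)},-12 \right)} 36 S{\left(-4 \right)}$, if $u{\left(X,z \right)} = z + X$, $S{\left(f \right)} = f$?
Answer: $1296$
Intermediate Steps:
$u{\left(X,z \right)} = X + z$
$u{\left(g{\left(-2,5 \right)},-12 \right)} 36 S{\left(-4 \right)} = \left(\left(-2 + 5\right) - 12\right) 36 \left(-4\right) = \left(3 - 12\right) 36 \left(-4\right) = \left(-9\right) 36 \left(-4\right) = \left(-324\right) \left(-4\right) = 1296$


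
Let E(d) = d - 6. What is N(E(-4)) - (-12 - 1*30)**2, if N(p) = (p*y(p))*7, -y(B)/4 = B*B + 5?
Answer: 27636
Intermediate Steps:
E(d) = -6 + d
y(B) = -20 - 4*B**2 (y(B) = -4*(B*B + 5) = -4*(B**2 + 5) = -4*(5 + B**2) = -20 - 4*B**2)
N(p) = 7*p*(-20 - 4*p**2) (N(p) = (p*(-20 - 4*p**2))*7 = 7*p*(-20 - 4*p**2))
N(E(-4)) - (-12 - 1*30)**2 = -28*(-6 - 4)*(5 + (-6 - 4)**2) - (-12 - 1*30)**2 = -28*(-10)*(5 + (-10)**2) - (-12 - 30)**2 = -28*(-10)*(5 + 100) - 1*(-42)**2 = -28*(-10)*105 - 1*1764 = 29400 - 1764 = 27636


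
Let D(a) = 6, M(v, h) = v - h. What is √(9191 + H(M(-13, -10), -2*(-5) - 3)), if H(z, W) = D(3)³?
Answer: √9407 ≈ 96.990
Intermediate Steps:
H(z, W) = 216 (H(z, W) = 6³ = 216)
√(9191 + H(M(-13, -10), -2*(-5) - 3)) = √(9191 + 216) = √9407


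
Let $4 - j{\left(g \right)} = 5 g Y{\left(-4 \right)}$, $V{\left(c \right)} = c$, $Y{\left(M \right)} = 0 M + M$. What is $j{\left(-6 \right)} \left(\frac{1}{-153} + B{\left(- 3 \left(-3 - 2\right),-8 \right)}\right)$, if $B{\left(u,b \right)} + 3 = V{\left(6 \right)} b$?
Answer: $\frac{905264}{153} \approx 5916.8$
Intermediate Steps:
$Y{\left(M \right)} = M$ ($Y{\left(M \right)} = 0 + M = M$)
$j{\left(g \right)} = 4 + 20 g$ ($j{\left(g \right)} = 4 - 5 g \left(-4\right) = 4 - - 20 g = 4 + 20 g$)
$B{\left(u,b \right)} = -3 + 6 b$
$j{\left(-6 \right)} \left(\frac{1}{-153} + B{\left(- 3 \left(-3 - 2\right),-8 \right)}\right) = \left(4 + 20 \left(-6\right)\right) \left(\frac{1}{-153} + \left(-3 + 6 \left(-8\right)\right)\right) = \left(4 - 120\right) \left(- \frac{1}{153} - 51\right) = - 116 \left(- \frac{1}{153} - 51\right) = \left(-116\right) \left(- \frac{7804}{153}\right) = \frac{905264}{153}$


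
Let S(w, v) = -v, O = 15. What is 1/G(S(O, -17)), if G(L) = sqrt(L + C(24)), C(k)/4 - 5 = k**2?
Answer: sqrt(2341)/2341 ≈ 0.020668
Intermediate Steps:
C(k) = 20 + 4*k**2
G(L) = sqrt(2324 + L) (G(L) = sqrt(L + (20 + 4*24**2)) = sqrt(L + (20 + 4*576)) = sqrt(L + (20 + 2304)) = sqrt(L + 2324) = sqrt(2324 + L))
1/G(S(O, -17)) = 1/(sqrt(2324 - 1*(-17))) = 1/(sqrt(2324 + 17)) = 1/(sqrt(2341)) = sqrt(2341)/2341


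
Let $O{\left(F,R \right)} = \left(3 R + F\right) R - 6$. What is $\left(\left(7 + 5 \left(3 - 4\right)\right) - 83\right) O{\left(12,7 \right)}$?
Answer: $-18225$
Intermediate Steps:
$O{\left(F,R \right)} = -6 + R \left(F + 3 R\right)$ ($O{\left(F,R \right)} = \left(F + 3 R\right) R - 6 = R \left(F + 3 R\right) - 6 = -6 + R \left(F + 3 R\right)$)
$\left(\left(7 + 5 \left(3 - 4\right)\right) - 83\right) O{\left(12,7 \right)} = \left(\left(7 + 5 \left(3 - 4\right)\right) - 83\right) \left(-6 + 3 \cdot 7^{2} + 12 \cdot 7\right) = \left(\left(7 + 5 \left(-1\right)\right) - 83\right) \left(-6 + 3 \cdot 49 + 84\right) = \left(\left(7 - 5\right) - 83\right) \left(-6 + 147 + 84\right) = \left(2 - 83\right) 225 = \left(-81\right) 225 = -18225$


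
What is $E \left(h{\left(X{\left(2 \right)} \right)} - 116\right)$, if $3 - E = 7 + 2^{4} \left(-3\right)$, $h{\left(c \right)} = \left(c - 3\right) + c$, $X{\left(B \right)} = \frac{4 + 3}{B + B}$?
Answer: $-5082$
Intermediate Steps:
$X{\left(B \right)} = \frac{7}{2 B}$
$h{\left(c \right)} = -3 + 2 c$ ($h{\left(c \right)} = \left(-3 + c\right) + c = -3 + 2 c$)
$E = 44$ ($E = 3 - \left(7 + 2^{4} \left(-3\right)\right) = 3 - \left(7 + 16 \left(-3\right)\right) = 3 - \left(7 - 48\right) = 3 - -41 = 3 + 41 = 44$)
$E \left(h{\left(X{\left(2 \right)} \right)} - 116\right) = 44 \left(\left(-3 + 2 \frac{7}{2 \cdot 2}\right) - 116\right) = 44 \left(\left(-3 + 2 \cdot \frac{7}{2} \cdot \frac{1}{2}\right) - 116\right) = 44 \left(\left(-3 + 2 \cdot \frac{7}{4}\right) - 116\right) = 44 \left(\left(-3 + \frac{7}{2}\right) - 116\right) = 44 \left(\frac{1}{2} - 116\right) = 44 \left(- \frac{231}{2}\right) = -5082$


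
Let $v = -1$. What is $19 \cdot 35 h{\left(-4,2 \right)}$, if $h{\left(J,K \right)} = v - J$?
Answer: $1995$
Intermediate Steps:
$h{\left(J,K \right)} = -1 - J$
$19 \cdot 35 h{\left(-4,2 \right)} = 19 \cdot 35 \left(-1 - -4\right) = 665 \left(-1 + 4\right) = 665 \cdot 3 = 1995$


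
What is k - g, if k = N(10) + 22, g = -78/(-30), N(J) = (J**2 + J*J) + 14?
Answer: 1167/5 ≈ 233.40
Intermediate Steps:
N(J) = 14 + 2*J**2 (N(J) = (J**2 + J**2) + 14 = 2*J**2 + 14 = 14 + 2*J**2)
g = 13/5 (g = -78*(-1/30) = 13/5 ≈ 2.6000)
k = 236 (k = (14 + 2*10**2) + 22 = (14 + 2*100) + 22 = (14 + 200) + 22 = 214 + 22 = 236)
k - g = 236 - 1*13/5 = 236 - 13/5 = 1167/5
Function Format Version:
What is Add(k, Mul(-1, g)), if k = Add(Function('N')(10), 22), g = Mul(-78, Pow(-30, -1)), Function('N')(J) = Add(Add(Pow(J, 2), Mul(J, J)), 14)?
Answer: Rational(1167, 5) ≈ 233.40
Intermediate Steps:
Function('N')(J) = Add(14, Mul(2, Pow(J, 2))) (Function('N')(J) = Add(Add(Pow(J, 2), Pow(J, 2)), 14) = Add(Mul(2, Pow(J, 2)), 14) = Add(14, Mul(2, Pow(J, 2))))
g = Rational(13, 5) (g = Mul(-78, Rational(-1, 30)) = Rational(13, 5) ≈ 2.6000)
k = 236 (k = Add(Add(14, Mul(2, Pow(10, 2))), 22) = Add(Add(14, Mul(2, 100)), 22) = Add(Add(14, 200), 22) = Add(214, 22) = 236)
Add(k, Mul(-1, g)) = Add(236, Mul(-1, Rational(13, 5))) = Add(236, Rational(-13, 5)) = Rational(1167, 5)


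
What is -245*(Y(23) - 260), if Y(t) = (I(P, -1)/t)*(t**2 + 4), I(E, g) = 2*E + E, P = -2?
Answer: 2248610/23 ≈ 97766.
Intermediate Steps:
I(E, g) = 3*E
Y(t) = -6*(4 + t**2)/t (Y(t) = ((3*(-2))/t)*(t**2 + 4) = (-6/t)*(4 + t**2) = -6*(4 + t**2)/t)
-245*(Y(23) - 260) = -245*((-24/23 - 6*23) - 260) = -245*((-24*1/23 - 138) - 260) = -245*((-24/23 - 138) - 260) = -245*(-3198/23 - 260) = -245*(-9178/23) = 2248610/23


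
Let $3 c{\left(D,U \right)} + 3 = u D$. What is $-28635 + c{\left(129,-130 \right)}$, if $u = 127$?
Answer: $-23175$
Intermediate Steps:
$c{\left(D,U \right)} = -1 + \frac{127 D}{3}$
$-28635 + c{\left(129,-130 \right)} = -28635 + \left(-1 + \frac{127}{3} \cdot 129\right) = -28635 + \left(-1 + 5461\right) = -28635 + 5460 = -23175$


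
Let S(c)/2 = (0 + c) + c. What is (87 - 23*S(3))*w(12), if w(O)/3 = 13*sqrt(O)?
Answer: -14742*sqrt(3) ≈ -25534.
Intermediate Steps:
S(c) = 4*c (S(c) = 2*((0 + c) + c) = 2*(c + c) = 2*(2*c) = 4*c)
w(O) = 39*sqrt(O) (w(O) = 3*(13*sqrt(O)) = 39*sqrt(O))
(87 - 23*S(3))*w(12) = (87 - 92*3)*(39*sqrt(12)) = (87 - 23*12)*(39*(2*sqrt(3))) = (87 - 276)*(78*sqrt(3)) = -14742*sqrt(3)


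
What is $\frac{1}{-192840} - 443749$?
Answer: $- \frac{85572557161}{192840} \approx -4.4375 \cdot 10^{5}$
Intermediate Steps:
$\frac{1}{-192840} - 443749 = - \frac{1}{192840} - 443749 = - \frac{85572557161}{192840}$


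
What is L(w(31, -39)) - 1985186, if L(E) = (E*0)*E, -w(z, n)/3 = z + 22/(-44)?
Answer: -1985186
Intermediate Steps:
w(z, n) = 3/2 - 3*z (w(z, n) = -3*(z + 22/(-44)) = -3*(z + 22*(-1/44)) = -3*(z - ½) = -3*(-½ + z) = 3/2 - 3*z)
L(E) = 0 (L(E) = 0*E = 0)
L(w(31, -39)) - 1985186 = 0 - 1985186 = -1985186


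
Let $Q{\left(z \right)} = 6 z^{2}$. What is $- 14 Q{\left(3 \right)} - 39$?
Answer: $-795$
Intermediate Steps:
$- 14 Q{\left(3 \right)} - 39 = - 14 \cdot 6 \cdot 3^{2} - 39 = - 14 \cdot 6 \cdot 9 - 39 = \left(-14\right) 54 - 39 = -756 - 39 = -795$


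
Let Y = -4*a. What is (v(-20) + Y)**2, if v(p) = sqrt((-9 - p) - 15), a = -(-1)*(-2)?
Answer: 60 + 32*I ≈ 60.0 + 32.0*I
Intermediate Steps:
a = -2 (a = -1*2 = -2)
v(p) = sqrt(-24 - p)
Y = 8 (Y = -4*(-2) = 8)
(v(-20) + Y)**2 = (sqrt(-24 - 1*(-20)) + 8)**2 = (sqrt(-24 + 20) + 8)**2 = (sqrt(-4) + 8)**2 = (2*I + 8)**2 = (8 + 2*I)**2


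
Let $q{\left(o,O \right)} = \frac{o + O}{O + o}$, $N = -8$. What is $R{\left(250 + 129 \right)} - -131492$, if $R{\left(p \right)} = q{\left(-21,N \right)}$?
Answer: $131493$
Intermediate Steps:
$q{\left(o,O \right)} = 1$ ($q{\left(o,O \right)} = \frac{O + o}{O + o} = 1$)
$R{\left(p \right)} = 1$
$R{\left(250 + 129 \right)} - -131492 = 1 - -131492 = 1 + 131492 = 131493$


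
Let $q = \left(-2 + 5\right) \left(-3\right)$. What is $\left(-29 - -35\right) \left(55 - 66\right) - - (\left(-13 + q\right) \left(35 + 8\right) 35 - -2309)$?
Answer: $-30867$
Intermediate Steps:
$q = -9$ ($q = 3 \left(-3\right) = -9$)
$\left(-29 - -35\right) \left(55 - 66\right) - - (\left(-13 + q\right) \left(35 + 8\right) 35 - -2309) = \left(-29 - -35\right) \left(55 - 66\right) - - (\left(-13 - 9\right) \left(35 + 8\right) 35 - -2309) = \left(-29 + 35\right) \left(-11\right) - - (\left(-22\right) 43 \cdot 35 + 2309) = 6 \left(-11\right) - - (\left(-946\right) 35 + 2309) = -66 - - (-33110 + 2309) = -66 - \left(-1\right) \left(-30801\right) = -66 - 30801 = -30867$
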